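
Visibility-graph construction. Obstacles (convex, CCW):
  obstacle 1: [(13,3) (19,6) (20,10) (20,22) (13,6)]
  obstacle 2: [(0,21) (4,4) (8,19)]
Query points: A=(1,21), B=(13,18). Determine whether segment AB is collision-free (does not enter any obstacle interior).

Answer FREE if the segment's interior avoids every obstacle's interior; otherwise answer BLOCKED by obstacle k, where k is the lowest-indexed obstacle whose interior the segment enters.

FREE

Obstacle 1 [(13,3) (19,6) (20,10) (20,22) (13,6)]:
  edge (13,3)–(19,6): clear
  edge (19,6)–(20,10): clear
  edge (20,10)–(20,22): clear
  edge (20,22)–(13,6): clear
  edge (13,6)–(13,3): clear
  midpoint (7,39/2) outside
  → clear
Obstacle 2 [(0,21) (4,4) (8,19)]:
  edge (0,21)–(4,4): clear
  edge (4,4)–(8,19): clear
  edge (8,19)–(0,21): clear
  midpoint (7,39/2) outside
  → clear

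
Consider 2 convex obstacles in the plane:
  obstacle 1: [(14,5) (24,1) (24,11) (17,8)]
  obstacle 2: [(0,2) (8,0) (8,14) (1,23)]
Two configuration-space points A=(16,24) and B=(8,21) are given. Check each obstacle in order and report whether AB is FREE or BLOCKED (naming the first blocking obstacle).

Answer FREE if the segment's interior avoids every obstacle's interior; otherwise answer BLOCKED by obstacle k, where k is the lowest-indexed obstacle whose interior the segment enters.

Obstacle 1 [(14,5) (24,1) (24,11) (17,8)]:
  edge (14,5)–(24,1): clear
  edge (24,1)–(24,11): clear
  edge (24,11)–(17,8): clear
  edge (17,8)–(14,5): clear
  midpoint (12,45/2) outside
  → clear
Obstacle 2 [(0,2) (8,0) (8,14) (1,23)]:
  edge (0,2)–(8,0): clear
  edge (8,0)–(8,14): clear
  edge (8,14)–(1,23): clear
  edge (1,23)–(0,2): clear
  midpoint (12,45/2) outside
  → clear

FREE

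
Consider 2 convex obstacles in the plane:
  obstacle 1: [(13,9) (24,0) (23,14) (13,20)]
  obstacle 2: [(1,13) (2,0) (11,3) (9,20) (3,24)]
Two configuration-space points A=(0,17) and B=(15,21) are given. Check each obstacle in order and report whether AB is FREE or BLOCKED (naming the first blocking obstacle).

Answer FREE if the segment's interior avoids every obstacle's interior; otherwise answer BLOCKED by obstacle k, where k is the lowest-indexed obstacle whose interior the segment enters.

BLOCKED by obstacle 2

Obstacle 1 [(13,9) (24,0) (23,14) (13,20)]:
  edge (13,9)–(24,0): clear
  edge (24,0)–(23,14): clear
  edge (23,14)–(13,20): clear
  edge (13,20)–(13,9): clear
  midpoint (15/2,19) outside
  → clear
Obstacle 2 [(1,13) (2,0) (11,3) (9,20) (3,24)]:
  edge (1,13)–(2,0): clear
  edge (2,0)–(11,3): clear
  edge (11,3)–(9,20): crosses AB
  edge (9,20)–(3,24): clear
  edge (3,24)–(1,13): crosses AB
  → BLOCKED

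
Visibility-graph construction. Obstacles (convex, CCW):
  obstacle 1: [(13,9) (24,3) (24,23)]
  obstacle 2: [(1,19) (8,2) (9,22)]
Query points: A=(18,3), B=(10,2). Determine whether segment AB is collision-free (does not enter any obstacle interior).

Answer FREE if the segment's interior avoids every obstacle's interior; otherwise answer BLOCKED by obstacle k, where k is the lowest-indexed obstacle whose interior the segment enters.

Obstacle 1 [(13,9) (24,3) (24,23)]:
  edge (13,9)–(24,3): clear
  edge (24,3)–(24,23): clear
  edge (24,23)–(13,9): clear
  midpoint (14,5/2) outside
  → clear
Obstacle 2 [(1,19) (8,2) (9,22)]:
  edge (1,19)–(8,2): clear
  edge (8,2)–(9,22): clear
  edge (9,22)–(1,19): clear
  midpoint (14,5/2) outside
  → clear

FREE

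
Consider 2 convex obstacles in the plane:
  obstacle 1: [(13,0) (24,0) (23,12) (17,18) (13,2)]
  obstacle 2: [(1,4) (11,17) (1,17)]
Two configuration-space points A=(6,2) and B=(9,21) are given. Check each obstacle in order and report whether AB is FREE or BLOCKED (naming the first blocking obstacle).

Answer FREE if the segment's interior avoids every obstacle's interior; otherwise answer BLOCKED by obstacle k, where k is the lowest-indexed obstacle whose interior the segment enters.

Obstacle 1 [(13,0) (24,0) (23,12) (17,18) (13,2)]:
  edge (13,0)–(24,0): clear
  edge (24,0)–(23,12): clear
  edge (23,12)–(17,18): clear
  edge (17,18)–(13,2): clear
  edge (13,2)–(13,0): clear
  midpoint (15/2,23/2) outside
  → clear
Obstacle 2 [(1,4) (11,17) (1,17)]:
  edge (1,4)–(11,17): crosses AB
  edge (11,17)–(1,17): crosses AB
  edge (1,17)–(1,4): clear
  → BLOCKED

BLOCKED by obstacle 2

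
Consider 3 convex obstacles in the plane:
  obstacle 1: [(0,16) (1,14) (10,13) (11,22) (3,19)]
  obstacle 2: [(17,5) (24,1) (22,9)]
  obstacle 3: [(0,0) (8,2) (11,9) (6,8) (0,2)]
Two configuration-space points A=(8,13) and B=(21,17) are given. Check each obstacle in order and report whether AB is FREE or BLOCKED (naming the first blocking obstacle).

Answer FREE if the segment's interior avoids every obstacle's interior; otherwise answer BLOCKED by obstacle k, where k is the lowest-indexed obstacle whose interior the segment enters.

Obstacle 1 [(0,16) (1,14) (10,13) (11,22) (3,19)]:
  edge (0,16)–(1,14): clear
  edge (1,14)–(10,13): crosses AB
  edge (10,13)–(11,22): crosses AB
  edge (11,22)–(3,19): clear
  edge (3,19)–(0,16): clear
  → BLOCKED
Obstacle 2 [(17,5) (24,1) (22,9)]:
  edge (17,5)–(24,1): clear
  edge (24,1)–(22,9): clear
  edge (22,9)–(17,5): clear
  midpoint (29/2,15) outside
  → clear
Obstacle 3 [(0,0) (8,2) (11,9) (6,8) (0,2)]:
  edge (0,0)–(8,2): clear
  edge (8,2)–(11,9): clear
  edge (11,9)–(6,8): clear
  edge (6,8)–(0,2): clear
  edge (0,2)–(0,0): clear
  midpoint (29/2,15) outside
  → clear

BLOCKED by obstacle 1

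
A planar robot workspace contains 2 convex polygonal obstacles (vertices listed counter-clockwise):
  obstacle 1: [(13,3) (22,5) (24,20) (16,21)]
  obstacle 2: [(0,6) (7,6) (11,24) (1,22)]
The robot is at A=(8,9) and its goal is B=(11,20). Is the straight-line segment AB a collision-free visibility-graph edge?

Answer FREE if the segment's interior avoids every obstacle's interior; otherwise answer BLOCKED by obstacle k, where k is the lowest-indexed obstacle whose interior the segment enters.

Obstacle 1 [(13,3) (22,5) (24,20) (16,21)]:
  edge (13,3)–(22,5): clear
  edge (22,5)–(24,20): clear
  edge (24,20)–(16,21): clear
  edge (16,21)–(13,3): clear
  midpoint (19/2,29/2) outside
  → clear
Obstacle 2 [(0,6) (7,6) (11,24) (1,22)]:
  edge (0,6)–(7,6): clear
  edge (7,6)–(11,24): clear
  edge (11,24)–(1,22): clear
  edge (1,22)–(0,6): clear
  midpoint (19/2,29/2) outside
  → clear

FREE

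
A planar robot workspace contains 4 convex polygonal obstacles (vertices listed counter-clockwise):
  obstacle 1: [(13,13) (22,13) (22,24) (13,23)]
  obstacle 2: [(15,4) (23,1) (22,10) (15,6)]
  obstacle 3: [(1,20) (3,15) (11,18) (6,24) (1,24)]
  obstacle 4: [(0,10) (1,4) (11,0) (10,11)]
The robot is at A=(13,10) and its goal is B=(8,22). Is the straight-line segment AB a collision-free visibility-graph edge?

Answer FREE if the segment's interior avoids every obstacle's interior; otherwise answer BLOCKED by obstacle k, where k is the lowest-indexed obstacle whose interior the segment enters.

BLOCKED by obstacle 3

Obstacle 1 [(13,13) (22,13) (22,24) (13,23)]:
  edge (13,13)–(22,13): clear
  edge (22,13)–(22,24): clear
  edge (22,24)–(13,23): clear
  edge (13,23)–(13,13): clear
  midpoint (21/2,16) outside
  → clear
Obstacle 2 [(15,4) (23,1) (22,10) (15,6)]:
  edge (15,4)–(23,1): clear
  edge (23,1)–(22,10): clear
  edge (22,10)–(15,6): clear
  edge (15,6)–(15,4): clear
  midpoint (21/2,16) outside
  → clear
Obstacle 3 [(1,20) (3,15) (11,18) (6,24) (1,24)]:
  edge (1,20)–(3,15): clear
  edge (3,15)–(11,18): crosses AB
  edge (11,18)–(6,24): crosses AB
  edge (6,24)–(1,24): clear
  edge (1,24)–(1,20): clear
  → BLOCKED
Obstacle 4 [(0,10) (1,4) (11,0) (10,11)]:
  edge (0,10)–(1,4): clear
  edge (1,4)–(11,0): clear
  edge (11,0)–(10,11): clear
  edge (10,11)–(0,10): clear
  midpoint (21/2,16) outside
  → clear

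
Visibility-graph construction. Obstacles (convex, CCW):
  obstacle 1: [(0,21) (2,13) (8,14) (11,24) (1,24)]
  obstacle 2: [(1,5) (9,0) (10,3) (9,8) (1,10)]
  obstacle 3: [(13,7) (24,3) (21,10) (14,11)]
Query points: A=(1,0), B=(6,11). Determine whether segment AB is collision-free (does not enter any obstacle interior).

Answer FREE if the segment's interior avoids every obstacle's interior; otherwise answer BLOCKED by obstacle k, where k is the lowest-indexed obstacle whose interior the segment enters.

BLOCKED by obstacle 2

Obstacle 1 [(0,21) (2,13) (8,14) (11,24) (1,24)]:
  edge (0,21)–(2,13): clear
  edge (2,13)–(8,14): clear
  edge (8,14)–(11,24): clear
  edge (11,24)–(1,24): clear
  edge (1,24)–(0,21): clear
  midpoint (7/2,11/2) outside
  → clear
Obstacle 2 [(1,5) (9,0) (10,3) (9,8) (1,10)]:
  edge (1,5)–(9,0): crosses AB
  edge (9,0)–(10,3): clear
  edge (10,3)–(9,8): clear
  edge (9,8)–(1,10): crosses AB
  edge (1,10)–(1,5): clear
  → BLOCKED
Obstacle 3 [(13,7) (24,3) (21,10) (14,11)]:
  edge (13,7)–(24,3): clear
  edge (24,3)–(21,10): clear
  edge (21,10)–(14,11): clear
  edge (14,11)–(13,7): clear
  midpoint (7/2,11/2) outside
  → clear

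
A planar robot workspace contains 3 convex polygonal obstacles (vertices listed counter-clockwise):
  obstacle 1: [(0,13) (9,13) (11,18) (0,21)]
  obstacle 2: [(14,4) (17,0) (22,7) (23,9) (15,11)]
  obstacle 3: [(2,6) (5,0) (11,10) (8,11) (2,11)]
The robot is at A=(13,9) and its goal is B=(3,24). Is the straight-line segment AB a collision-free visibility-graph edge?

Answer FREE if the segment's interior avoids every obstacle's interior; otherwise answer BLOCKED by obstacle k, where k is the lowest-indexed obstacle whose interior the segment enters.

Obstacle 1 [(0,13) (9,13) (11,18) (0,21)]:
  edge (0,13)–(9,13): clear
  edge (9,13)–(11,18): crosses AB
  edge (11,18)–(0,21): crosses AB
  edge (0,21)–(0,13): clear
  → BLOCKED
Obstacle 2 [(14,4) (17,0) (22,7) (23,9) (15,11)]:
  edge (14,4)–(17,0): clear
  edge (17,0)–(22,7): clear
  edge (22,7)–(23,9): clear
  edge (23,9)–(15,11): clear
  edge (15,11)–(14,4): clear
  midpoint (8,33/2) outside
  → clear
Obstacle 3 [(2,6) (5,0) (11,10) (8,11) (2,11)]:
  edge (2,6)–(5,0): clear
  edge (5,0)–(11,10): clear
  edge (11,10)–(8,11): clear
  edge (8,11)–(2,11): clear
  edge (2,11)–(2,6): clear
  midpoint (8,33/2) outside
  → clear

BLOCKED by obstacle 1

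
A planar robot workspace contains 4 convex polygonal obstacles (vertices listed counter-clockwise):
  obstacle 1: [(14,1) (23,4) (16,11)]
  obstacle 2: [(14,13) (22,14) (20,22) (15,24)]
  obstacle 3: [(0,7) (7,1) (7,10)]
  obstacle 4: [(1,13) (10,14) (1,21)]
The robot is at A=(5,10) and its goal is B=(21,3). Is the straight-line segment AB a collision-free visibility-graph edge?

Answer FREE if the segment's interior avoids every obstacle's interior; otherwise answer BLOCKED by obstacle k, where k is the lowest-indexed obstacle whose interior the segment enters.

Obstacle 1 [(14,1) (23,4) (16,11)]:
  edge (14,1)–(23,4): crosses AB
  edge (23,4)–(16,11): clear
  edge (16,11)–(14,1): crosses AB
  → BLOCKED
Obstacle 2 [(14,13) (22,14) (20,22) (15,24)]:
  edge (14,13)–(22,14): clear
  edge (22,14)–(20,22): clear
  edge (20,22)–(15,24): clear
  edge (15,24)–(14,13): clear
  midpoint (13,13/2) outside
  → clear
Obstacle 3 [(0,7) (7,1) (7,10)]:
  edge (0,7)–(7,1): clear
  edge (7,1)–(7,10): crosses AB
  edge (7,10)–(0,7): crosses AB
  → BLOCKED
Obstacle 4 [(1,13) (10,14) (1,21)]:
  edge (1,13)–(10,14): clear
  edge (10,14)–(1,21): clear
  edge (1,21)–(1,13): clear
  midpoint (13,13/2) outside
  → clear

BLOCKED by obstacle 1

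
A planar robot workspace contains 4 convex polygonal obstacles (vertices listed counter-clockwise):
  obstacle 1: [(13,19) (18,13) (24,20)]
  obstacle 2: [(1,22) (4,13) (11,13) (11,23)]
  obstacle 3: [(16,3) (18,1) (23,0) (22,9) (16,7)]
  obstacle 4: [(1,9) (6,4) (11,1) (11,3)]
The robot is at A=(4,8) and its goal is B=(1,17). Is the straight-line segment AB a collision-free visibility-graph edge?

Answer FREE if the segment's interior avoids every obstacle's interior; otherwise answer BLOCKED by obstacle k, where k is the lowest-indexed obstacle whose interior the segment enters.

FREE

Obstacle 1 [(13,19) (18,13) (24,20)]:
  edge (13,19)–(18,13): clear
  edge (18,13)–(24,20): clear
  edge (24,20)–(13,19): clear
  midpoint (5/2,25/2) outside
  → clear
Obstacle 2 [(1,22) (4,13) (11,13) (11,23)]:
  edge (1,22)–(4,13): clear
  edge (4,13)–(11,13): clear
  edge (11,13)–(11,23): clear
  edge (11,23)–(1,22): clear
  midpoint (5/2,25/2) outside
  → clear
Obstacle 3 [(16,3) (18,1) (23,0) (22,9) (16,7)]:
  edge (16,3)–(18,1): clear
  edge (18,1)–(23,0): clear
  edge (23,0)–(22,9): clear
  edge (22,9)–(16,7): clear
  edge (16,7)–(16,3): clear
  midpoint (5/2,25/2) outside
  → clear
Obstacle 4 [(1,9) (6,4) (11,1) (11,3)]:
  edge (1,9)–(6,4): clear
  edge (6,4)–(11,1): clear
  edge (11,1)–(11,3): clear
  edge (11,3)–(1,9): clear
  midpoint (5/2,25/2) outside
  → clear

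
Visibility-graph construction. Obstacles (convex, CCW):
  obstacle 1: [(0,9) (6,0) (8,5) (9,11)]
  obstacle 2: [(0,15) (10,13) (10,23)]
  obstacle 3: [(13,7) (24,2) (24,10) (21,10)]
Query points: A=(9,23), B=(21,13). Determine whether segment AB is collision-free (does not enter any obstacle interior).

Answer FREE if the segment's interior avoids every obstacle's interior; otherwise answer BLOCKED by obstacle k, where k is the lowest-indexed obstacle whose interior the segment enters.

Obstacle 1 [(0,9) (6,0) (8,5) (9,11)]:
  edge (0,9)–(6,0): clear
  edge (6,0)–(8,5): clear
  edge (8,5)–(9,11): clear
  edge (9,11)–(0,9): clear
  midpoint (15,18) outside
  → clear
Obstacle 2 [(0,15) (10,13) (10,23)]:
  edge (0,15)–(10,13): clear
  edge (10,13)–(10,23): crosses AB
  edge (10,23)–(0,15): crosses AB
  → BLOCKED
Obstacle 3 [(13,7) (24,2) (24,10) (21,10)]:
  edge (13,7)–(24,2): clear
  edge (24,2)–(24,10): clear
  edge (24,10)–(21,10): clear
  edge (21,10)–(13,7): clear
  midpoint (15,18) outside
  → clear

BLOCKED by obstacle 2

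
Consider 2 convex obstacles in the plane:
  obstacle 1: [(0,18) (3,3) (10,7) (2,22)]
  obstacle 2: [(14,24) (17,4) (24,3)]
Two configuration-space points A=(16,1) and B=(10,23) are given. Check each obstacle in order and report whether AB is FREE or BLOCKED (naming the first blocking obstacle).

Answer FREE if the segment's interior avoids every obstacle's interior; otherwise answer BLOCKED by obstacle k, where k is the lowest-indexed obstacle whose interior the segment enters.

FREE

Obstacle 1 [(0,18) (3,3) (10,7) (2,22)]:
  edge (0,18)–(3,3): clear
  edge (3,3)–(10,7): clear
  edge (10,7)–(2,22): clear
  edge (2,22)–(0,18): clear
  midpoint (13,12) outside
  → clear
Obstacle 2 [(14,24) (17,4) (24,3)]:
  edge (14,24)–(17,4): clear
  edge (17,4)–(24,3): clear
  edge (24,3)–(14,24): clear
  midpoint (13,12) outside
  → clear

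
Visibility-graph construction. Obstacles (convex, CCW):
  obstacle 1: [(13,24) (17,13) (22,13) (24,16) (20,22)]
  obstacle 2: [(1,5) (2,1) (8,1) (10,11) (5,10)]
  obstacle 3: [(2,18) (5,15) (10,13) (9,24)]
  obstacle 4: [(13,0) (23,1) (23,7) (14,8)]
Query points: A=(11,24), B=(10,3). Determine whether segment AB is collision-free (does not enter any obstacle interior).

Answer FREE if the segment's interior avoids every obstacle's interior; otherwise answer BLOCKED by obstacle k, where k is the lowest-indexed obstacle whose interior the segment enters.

Obstacle 1 [(13,24) (17,13) (22,13) (24,16) (20,22)]:
  edge (13,24)–(17,13): clear
  edge (17,13)–(22,13): clear
  edge (22,13)–(24,16): clear
  edge (24,16)–(20,22): clear
  edge (20,22)–(13,24): clear
  midpoint (21/2,27/2) outside
  → clear
Obstacle 2 [(1,5) (2,1) (8,1) (10,11) (5,10)]:
  edge (1,5)–(2,1): clear
  edge (2,1)–(8,1): clear
  edge (8,1)–(10,11): clear
  edge (10,11)–(5,10): clear
  edge (5,10)–(1,5): clear
  midpoint (21/2,27/2) outside
  → clear
Obstacle 3 [(2,18) (5,15) (10,13) (9,24)]:
  edge (2,18)–(5,15): clear
  edge (5,15)–(10,13): clear
  edge (10,13)–(9,24): clear
  edge (9,24)–(2,18): clear
  midpoint (21/2,27/2) outside
  → clear
Obstacle 4 [(13,0) (23,1) (23,7) (14,8)]:
  edge (13,0)–(23,1): clear
  edge (23,1)–(23,7): clear
  edge (23,7)–(14,8): clear
  edge (14,8)–(13,0): clear
  midpoint (21/2,27/2) outside
  → clear

FREE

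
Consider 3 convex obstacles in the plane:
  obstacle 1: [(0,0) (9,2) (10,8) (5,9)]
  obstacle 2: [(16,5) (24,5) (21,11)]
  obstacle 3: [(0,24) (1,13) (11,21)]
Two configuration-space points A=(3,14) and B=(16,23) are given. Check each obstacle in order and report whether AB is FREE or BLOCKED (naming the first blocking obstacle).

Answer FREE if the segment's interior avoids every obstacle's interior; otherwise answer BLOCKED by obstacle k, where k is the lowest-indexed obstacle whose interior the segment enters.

FREE

Obstacle 1 [(0,0) (9,2) (10,8) (5,9)]:
  edge (0,0)–(9,2): clear
  edge (9,2)–(10,8): clear
  edge (10,8)–(5,9): clear
  edge (5,9)–(0,0): clear
  midpoint (19/2,37/2) outside
  → clear
Obstacle 2 [(16,5) (24,5) (21,11)]:
  edge (16,5)–(24,5): clear
  edge (24,5)–(21,11): clear
  edge (21,11)–(16,5): clear
  midpoint (19/2,37/2) outside
  → clear
Obstacle 3 [(0,24) (1,13) (11,21)]:
  edge (0,24)–(1,13): clear
  edge (1,13)–(11,21): clear
  edge (11,21)–(0,24): clear
  midpoint (19/2,37/2) outside
  → clear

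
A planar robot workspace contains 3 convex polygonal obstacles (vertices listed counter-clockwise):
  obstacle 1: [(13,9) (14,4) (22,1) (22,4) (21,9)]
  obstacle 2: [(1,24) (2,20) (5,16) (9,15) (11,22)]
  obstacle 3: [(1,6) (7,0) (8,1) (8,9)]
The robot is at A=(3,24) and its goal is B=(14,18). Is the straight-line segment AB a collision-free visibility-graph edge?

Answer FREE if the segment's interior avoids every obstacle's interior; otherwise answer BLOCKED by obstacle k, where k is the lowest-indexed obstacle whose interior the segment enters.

BLOCKED by obstacle 2

Obstacle 1 [(13,9) (14,4) (22,1) (22,4) (21,9)]:
  edge (13,9)–(14,4): clear
  edge (14,4)–(22,1): clear
  edge (22,1)–(22,4): clear
  edge (22,4)–(21,9): clear
  edge (21,9)–(13,9): clear
  midpoint (17/2,21) outside
  → clear
Obstacle 2 [(1,24) (2,20) (5,16) (9,15) (11,22)]:
  edge (1,24)–(2,20): clear
  edge (2,20)–(5,16): clear
  edge (5,16)–(9,15): clear
  edge (9,15)–(11,22): crosses AB
  edge (11,22)–(1,24): crosses AB
  → BLOCKED
Obstacle 3 [(1,6) (7,0) (8,1) (8,9)]:
  edge (1,6)–(7,0): clear
  edge (7,0)–(8,1): clear
  edge (8,1)–(8,9): clear
  edge (8,9)–(1,6): clear
  midpoint (17/2,21) outside
  → clear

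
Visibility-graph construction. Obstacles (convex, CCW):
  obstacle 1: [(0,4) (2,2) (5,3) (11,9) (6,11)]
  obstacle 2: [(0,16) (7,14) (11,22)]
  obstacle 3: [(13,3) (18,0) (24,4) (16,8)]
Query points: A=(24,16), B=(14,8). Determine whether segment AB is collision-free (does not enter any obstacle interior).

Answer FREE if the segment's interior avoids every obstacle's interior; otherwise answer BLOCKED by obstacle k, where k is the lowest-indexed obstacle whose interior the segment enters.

Obstacle 1 [(0,4) (2,2) (5,3) (11,9) (6,11)]:
  edge (0,4)–(2,2): clear
  edge (2,2)–(5,3): clear
  edge (5,3)–(11,9): clear
  edge (11,9)–(6,11): clear
  edge (6,11)–(0,4): clear
  midpoint (19,12) outside
  → clear
Obstacle 2 [(0,16) (7,14) (11,22)]:
  edge (0,16)–(7,14): clear
  edge (7,14)–(11,22): clear
  edge (11,22)–(0,16): clear
  midpoint (19,12) outside
  → clear
Obstacle 3 [(13,3) (18,0) (24,4) (16,8)]:
  edge (13,3)–(18,0): clear
  edge (18,0)–(24,4): clear
  edge (24,4)–(16,8): clear
  edge (16,8)–(13,3): clear
  midpoint (19,12) outside
  → clear

FREE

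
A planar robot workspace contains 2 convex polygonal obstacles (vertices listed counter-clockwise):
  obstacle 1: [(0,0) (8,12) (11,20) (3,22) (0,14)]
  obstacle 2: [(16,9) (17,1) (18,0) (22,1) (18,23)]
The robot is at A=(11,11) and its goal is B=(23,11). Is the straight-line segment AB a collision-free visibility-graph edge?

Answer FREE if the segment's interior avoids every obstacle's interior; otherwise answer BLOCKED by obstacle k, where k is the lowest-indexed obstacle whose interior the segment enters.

BLOCKED by obstacle 2

Obstacle 1 [(0,0) (8,12) (11,20) (3,22) (0,14)]:
  edge (0,0)–(8,12): clear
  edge (8,12)–(11,20): clear
  edge (11,20)–(3,22): clear
  edge (3,22)–(0,14): clear
  edge (0,14)–(0,0): clear
  midpoint (17,11) outside
  → clear
Obstacle 2 [(16,9) (17,1) (18,0) (22,1) (18,23)]:
  edge (16,9)–(17,1): clear
  edge (17,1)–(18,0): clear
  edge (18,0)–(22,1): clear
  edge (22,1)–(18,23): crosses AB
  edge (18,23)–(16,9): crosses AB
  → BLOCKED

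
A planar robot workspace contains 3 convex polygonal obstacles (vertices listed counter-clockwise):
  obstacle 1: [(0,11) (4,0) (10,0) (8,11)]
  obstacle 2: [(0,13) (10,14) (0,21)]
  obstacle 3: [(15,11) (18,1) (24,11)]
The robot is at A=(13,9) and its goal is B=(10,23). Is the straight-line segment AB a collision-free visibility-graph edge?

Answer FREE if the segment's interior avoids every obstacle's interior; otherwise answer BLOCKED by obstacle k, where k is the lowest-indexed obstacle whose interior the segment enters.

FREE

Obstacle 1 [(0,11) (4,0) (10,0) (8,11)]:
  edge (0,11)–(4,0): clear
  edge (4,0)–(10,0): clear
  edge (10,0)–(8,11): clear
  edge (8,11)–(0,11): clear
  midpoint (23/2,16) outside
  → clear
Obstacle 2 [(0,13) (10,14) (0,21)]:
  edge (0,13)–(10,14): clear
  edge (10,14)–(0,21): clear
  edge (0,21)–(0,13): clear
  midpoint (23/2,16) outside
  → clear
Obstacle 3 [(15,11) (18,1) (24,11)]:
  edge (15,11)–(18,1): clear
  edge (18,1)–(24,11): clear
  edge (24,11)–(15,11): clear
  midpoint (23/2,16) outside
  → clear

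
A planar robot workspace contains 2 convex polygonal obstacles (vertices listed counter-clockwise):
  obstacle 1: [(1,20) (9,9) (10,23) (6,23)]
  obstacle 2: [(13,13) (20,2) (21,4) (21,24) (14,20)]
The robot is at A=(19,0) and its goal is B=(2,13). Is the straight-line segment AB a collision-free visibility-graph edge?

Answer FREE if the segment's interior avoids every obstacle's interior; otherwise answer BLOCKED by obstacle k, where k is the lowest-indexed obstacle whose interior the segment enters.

FREE

Obstacle 1 [(1,20) (9,9) (10,23) (6,23)]:
  edge (1,20)–(9,9): clear
  edge (9,9)–(10,23): clear
  edge (10,23)–(6,23): clear
  edge (6,23)–(1,20): clear
  midpoint (21/2,13/2) outside
  → clear
Obstacle 2 [(13,13) (20,2) (21,4) (21,24) (14,20)]:
  edge (13,13)–(20,2): clear
  edge (20,2)–(21,4): clear
  edge (21,4)–(21,24): clear
  edge (21,24)–(14,20): clear
  edge (14,20)–(13,13): clear
  midpoint (21/2,13/2) outside
  → clear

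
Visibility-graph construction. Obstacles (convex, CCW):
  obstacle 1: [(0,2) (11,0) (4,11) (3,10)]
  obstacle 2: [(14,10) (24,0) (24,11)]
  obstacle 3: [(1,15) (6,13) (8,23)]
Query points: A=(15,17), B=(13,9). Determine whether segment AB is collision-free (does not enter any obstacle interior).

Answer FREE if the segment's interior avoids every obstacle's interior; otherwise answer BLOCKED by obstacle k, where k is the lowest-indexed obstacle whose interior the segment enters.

FREE

Obstacle 1 [(0,2) (11,0) (4,11) (3,10)]:
  edge (0,2)–(11,0): clear
  edge (11,0)–(4,11): clear
  edge (4,11)–(3,10): clear
  edge (3,10)–(0,2): clear
  midpoint (14,13) outside
  → clear
Obstacle 2 [(14,10) (24,0) (24,11)]:
  edge (14,10)–(24,0): clear
  edge (24,0)–(24,11): clear
  edge (24,11)–(14,10): clear
  midpoint (14,13) outside
  → clear
Obstacle 3 [(1,15) (6,13) (8,23)]:
  edge (1,15)–(6,13): clear
  edge (6,13)–(8,23): clear
  edge (8,23)–(1,15): clear
  midpoint (14,13) outside
  → clear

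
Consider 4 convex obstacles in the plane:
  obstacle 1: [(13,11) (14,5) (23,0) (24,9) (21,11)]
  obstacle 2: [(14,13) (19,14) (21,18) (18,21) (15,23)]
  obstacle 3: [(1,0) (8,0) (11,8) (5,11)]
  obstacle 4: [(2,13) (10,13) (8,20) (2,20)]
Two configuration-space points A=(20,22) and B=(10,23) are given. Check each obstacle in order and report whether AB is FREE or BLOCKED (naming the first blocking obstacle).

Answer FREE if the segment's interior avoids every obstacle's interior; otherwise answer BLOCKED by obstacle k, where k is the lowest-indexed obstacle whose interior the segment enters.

BLOCKED by obstacle 2

Obstacle 1 [(13,11) (14,5) (23,0) (24,9) (21,11)]:
  edge (13,11)–(14,5): clear
  edge (14,5)–(23,0): clear
  edge (23,0)–(24,9): clear
  edge (24,9)–(21,11): clear
  edge (21,11)–(13,11): clear
  midpoint (15,45/2) outside
  → clear
Obstacle 2 [(14,13) (19,14) (21,18) (18,21) (15,23)]:
  edge (14,13)–(19,14): clear
  edge (19,14)–(21,18): clear
  edge (21,18)–(18,21): clear
  edge (18,21)–(15,23): crosses AB
  edge (15,23)–(14,13): crosses AB
  → BLOCKED
Obstacle 3 [(1,0) (8,0) (11,8) (5,11)]:
  edge (1,0)–(8,0): clear
  edge (8,0)–(11,8): clear
  edge (11,8)–(5,11): clear
  edge (5,11)–(1,0): clear
  midpoint (15,45/2) outside
  → clear
Obstacle 4 [(2,13) (10,13) (8,20) (2,20)]:
  edge (2,13)–(10,13): clear
  edge (10,13)–(8,20): clear
  edge (8,20)–(2,20): clear
  edge (2,20)–(2,13): clear
  midpoint (15,45/2) outside
  → clear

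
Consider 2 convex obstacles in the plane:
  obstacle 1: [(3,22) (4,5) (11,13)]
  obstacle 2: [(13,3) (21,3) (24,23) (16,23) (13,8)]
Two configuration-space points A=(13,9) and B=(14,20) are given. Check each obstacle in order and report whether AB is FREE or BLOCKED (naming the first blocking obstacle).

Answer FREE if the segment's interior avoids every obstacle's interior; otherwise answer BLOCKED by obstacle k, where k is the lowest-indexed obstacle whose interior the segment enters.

Obstacle 1 [(3,22) (4,5) (11,13)]:
  edge (3,22)–(4,5): clear
  edge (4,5)–(11,13): clear
  edge (11,13)–(3,22): clear
  midpoint (27/2,29/2) outside
  → clear
Obstacle 2 [(13,3) (21,3) (24,23) (16,23) (13,8)]:
  edge (13,3)–(21,3): clear
  edge (21,3)–(24,23): clear
  edge (24,23)–(16,23): clear
  edge (16,23)–(13,8): clear
  edge (13,8)–(13,3): clear
  midpoint (27/2,29/2) outside
  → clear

FREE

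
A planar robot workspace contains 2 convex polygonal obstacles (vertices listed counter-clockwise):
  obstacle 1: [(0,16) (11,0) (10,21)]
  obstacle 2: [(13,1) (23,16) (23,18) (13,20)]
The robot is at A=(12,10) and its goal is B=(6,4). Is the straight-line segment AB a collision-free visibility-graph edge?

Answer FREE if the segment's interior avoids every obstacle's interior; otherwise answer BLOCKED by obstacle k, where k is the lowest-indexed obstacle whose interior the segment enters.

BLOCKED by obstacle 1

Obstacle 1 [(0,16) (11,0) (10,21)]:
  edge (0,16)–(11,0): crosses AB
  edge (11,0)–(10,21): crosses AB
  edge (10,21)–(0,16): clear
  → BLOCKED
Obstacle 2 [(13,1) (23,16) (23,18) (13,20)]:
  edge (13,1)–(23,16): clear
  edge (23,16)–(23,18): clear
  edge (23,18)–(13,20): clear
  edge (13,20)–(13,1): clear
  midpoint (9,7) outside
  → clear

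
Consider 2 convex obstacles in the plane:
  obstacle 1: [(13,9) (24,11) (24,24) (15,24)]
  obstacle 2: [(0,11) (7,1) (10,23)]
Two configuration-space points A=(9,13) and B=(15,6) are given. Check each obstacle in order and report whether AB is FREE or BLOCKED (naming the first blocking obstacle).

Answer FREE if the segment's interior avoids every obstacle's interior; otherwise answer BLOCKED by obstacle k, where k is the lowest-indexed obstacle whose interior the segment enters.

Obstacle 1 [(13,9) (24,11) (24,24) (15,24)]:
  edge (13,9)–(24,11): clear
  edge (24,11)–(24,24): clear
  edge (24,24)–(15,24): clear
  edge (15,24)–(13,9): clear
  midpoint (12,19/2) outside
  → clear
Obstacle 2 [(0,11) (7,1) (10,23)]:
  edge (0,11)–(7,1): clear
  edge (7,1)–(10,23): clear
  edge (10,23)–(0,11): clear
  midpoint (12,19/2) outside
  → clear

FREE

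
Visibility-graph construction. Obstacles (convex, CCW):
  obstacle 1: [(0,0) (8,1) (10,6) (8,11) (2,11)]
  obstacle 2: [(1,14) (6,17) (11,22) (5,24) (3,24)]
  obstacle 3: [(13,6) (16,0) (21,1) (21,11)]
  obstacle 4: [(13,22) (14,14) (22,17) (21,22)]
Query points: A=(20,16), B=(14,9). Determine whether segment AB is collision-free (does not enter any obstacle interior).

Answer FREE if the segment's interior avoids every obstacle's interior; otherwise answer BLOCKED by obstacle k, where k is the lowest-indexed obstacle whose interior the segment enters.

FREE

Obstacle 1 [(0,0) (8,1) (10,6) (8,11) (2,11)]:
  edge (0,0)–(8,1): clear
  edge (8,1)–(10,6): clear
  edge (10,6)–(8,11): clear
  edge (8,11)–(2,11): clear
  edge (2,11)–(0,0): clear
  midpoint (17,25/2) outside
  → clear
Obstacle 2 [(1,14) (6,17) (11,22) (5,24) (3,24)]:
  edge (1,14)–(6,17): clear
  edge (6,17)–(11,22): clear
  edge (11,22)–(5,24): clear
  edge (5,24)–(3,24): clear
  edge (3,24)–(1,14): clear
  midpoint (17,25/2) outside
  → clear
Obstacle 3 [(13,6) (16,0) (21,1) (21,11)]:
  edge (13,6)–(16,0): clear
  edge (16,0)–(21,1): clear
  edge (21,1)–(21,11): clear
  edge (21,11)–(13,6): clear
  midpoint (17,25/2) outside
  → clear
Obstacle 4 [(13,22) (14,14) (22,17) (21,22)]:
  edge (13,22)–(14,14): clear
  edge (14,14)–(22,17): clear
  edge (22,17)–(21,22): clear
  edge (21,22)–(13,22): clear
  midpoint (17,25/2) outside
  → clear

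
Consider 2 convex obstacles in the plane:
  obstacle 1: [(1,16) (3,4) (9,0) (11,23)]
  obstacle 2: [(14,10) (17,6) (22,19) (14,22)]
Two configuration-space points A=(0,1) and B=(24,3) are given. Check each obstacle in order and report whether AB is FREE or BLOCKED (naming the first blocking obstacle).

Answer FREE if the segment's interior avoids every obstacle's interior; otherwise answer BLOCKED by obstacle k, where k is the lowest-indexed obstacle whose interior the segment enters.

Obstacle 1 [(1,16) (3,4) (9,0) (11,23)]:
  edge (1,16)–(3,4): clear
  edge (3,4)–(9,0): crosses AB
  edge (9,0)–(11,23): crosses AB
  edge (11,23)–(1,16): clear
  → BLOCKED
Obstacle 2 [(14,10) (17,6) (22,19) (14,22)]:
  edge (14,10)–(17,6): clear
  edge (17,6)–(22,19): clear
  edge (22,19)–(14,22): clear
  edge (14,22)–(14,10): clear
  midpoint (12,2) outside
  → clear

BLOCKED by obstacle 1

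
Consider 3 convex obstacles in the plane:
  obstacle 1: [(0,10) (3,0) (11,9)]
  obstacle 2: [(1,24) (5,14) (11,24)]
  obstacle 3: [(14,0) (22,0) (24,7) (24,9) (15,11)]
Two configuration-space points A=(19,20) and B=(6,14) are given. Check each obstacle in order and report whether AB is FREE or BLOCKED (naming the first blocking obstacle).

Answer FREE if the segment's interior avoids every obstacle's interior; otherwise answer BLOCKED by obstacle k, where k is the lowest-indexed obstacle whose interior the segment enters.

Obstacle 1 [(0,10) (3,0) (11,9)]:
  edge (0,10)–(3,0): clear
  edge (3,0)–(11,9): clear
  edge (11,9)–(0,10): clear
  midpoint (25/2,17) outside
  → clear
Obstacle 2 [(1,24) (5,14) (11,24)]:
  edge (1,24)–(5,14): clear
  edge (5,14)–(11,24): clear
  edge (11,24)–(1,24): clear
  midpoint (25/2,17) outside
  → clear
Obstacle 3 [(14,0) (22,0) (24,7) (24,9) (15,11)]:
  edge (14,0)–(22,0): clear
  edge (22,0)–(24,7): clear
  edge (24,7)–(24,9): clear
  edge (24,9)–(15,11): clear
  edge (15,11)–(14,0): clear
  midpoint (25/2,17) outside
  → clear

FREE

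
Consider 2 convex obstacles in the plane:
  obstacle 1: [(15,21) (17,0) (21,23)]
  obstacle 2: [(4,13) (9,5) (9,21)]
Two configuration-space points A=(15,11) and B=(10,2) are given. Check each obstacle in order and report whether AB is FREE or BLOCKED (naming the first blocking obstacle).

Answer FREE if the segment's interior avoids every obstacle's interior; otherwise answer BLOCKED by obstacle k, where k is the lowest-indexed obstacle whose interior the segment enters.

FREE

Obstacle 1 [(15,21) (17,0) (21,23)]:
  edge (15,21)–(17,0): clear
  edge (17,0)–(21,23): clear
  edge (21,23)–(15,21): clear
  midpoint (25/2,13/2) outside
  → clear
Obstacle 2 [(4,13) (9,5) (9,21)]:
  edge (4,13)–(9,5): clear
  edge (9,5)–(9,21): clear
  edge (9,21)–(4,13): clear
  midpoint (25/2,13/2) outside
  → clear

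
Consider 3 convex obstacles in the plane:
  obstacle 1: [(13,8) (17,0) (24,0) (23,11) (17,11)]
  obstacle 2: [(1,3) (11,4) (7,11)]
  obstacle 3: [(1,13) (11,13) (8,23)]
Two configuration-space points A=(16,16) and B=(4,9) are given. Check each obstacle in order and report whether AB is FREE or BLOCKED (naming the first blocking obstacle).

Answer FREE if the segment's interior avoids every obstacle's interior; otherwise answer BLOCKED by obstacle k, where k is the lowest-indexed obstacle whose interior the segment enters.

BLOCKED by obstacle 2

Obstacle 1 [(13,8) (17,0) (24,0) (23,11) (17,11)]:
  edge (13,8)–(17,0): clear
  edge (17,0)–(24,0): clear
  edge (24,0)–(23,11): clear
  edge (23,11)–(17,11): clear
  edge (17,11)–(13,8): clear
  midpoint (10,25/2) outside
  → clear
Obstacle 2 [(1,3) (11,4) (7,11)]:
  edge (1,3)–(11,4): clear
  edge (11,4)–(7,11): crosses AB
  edge (7,11)–(1,3): crosses AB
  → BLOCKED
Obstacle 3 [(1,13) (11,13) (8,23)]:
  edge (1,13)–(11,13): crosses AB
  edge (11,13)–(8,23): crosses AB
  edge (8,23)–(1,13): clear
  → BLOCKED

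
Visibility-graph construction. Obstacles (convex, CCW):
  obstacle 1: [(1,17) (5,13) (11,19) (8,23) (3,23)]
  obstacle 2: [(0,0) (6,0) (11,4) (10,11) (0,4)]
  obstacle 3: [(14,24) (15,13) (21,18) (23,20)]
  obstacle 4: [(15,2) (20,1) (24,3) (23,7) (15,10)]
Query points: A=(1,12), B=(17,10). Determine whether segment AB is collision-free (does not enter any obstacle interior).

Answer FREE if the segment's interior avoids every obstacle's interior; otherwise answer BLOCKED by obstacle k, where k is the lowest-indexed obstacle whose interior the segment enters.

Obstacle 1 [(1,17) (5,13) (11,19) (8,23) (3,23)]:
  edge (1,17)–(5,13): clear
  edge (5,13)–(11,19): clear
  edge (11,19)–(8,23): clear
  edge (8,23)–(3,23): clear
  edge (3,23)–(1,17): clear
  midpoint (9,11) outside
  → clear
Obstacle 2 [(0,0) (6,0) (11,4) (10,11) (0,4)]:
  edge (0,0)–(6,0): clear
  edge (6,0)–(11,4): clear
  edge (11,4)–(10,11): crosses AB
  edge (10,11)–(0,4): crosses AB
  edge (0,4)–(0,0): clear
  → BLOCKED
Obstacle 3 [(14,24) (15,13) (21,18) (23,20)]:
  edge (14,24)–(15,13): clear
  edge (15,13)–(21,18): clear
  edge (21,18)–(23,20): clear
  edge (23,20)–(14,24): clear
  midpoint (9,11) outside
  → clear
Obstacle 4 [(15,2) (20,1) (24,3) (23,7) (15,10)]:
  edge (15,2)–(20,1): clear
  edge (20,1)–(24,3): clear
  edge (24,3)–(23,7): clear
  edge (23,7)–(15,10): clear
  edge (15,10)–(15,2): clear
  midpoint (9,11) outside
  → clear

BLOCKED by obstacle 2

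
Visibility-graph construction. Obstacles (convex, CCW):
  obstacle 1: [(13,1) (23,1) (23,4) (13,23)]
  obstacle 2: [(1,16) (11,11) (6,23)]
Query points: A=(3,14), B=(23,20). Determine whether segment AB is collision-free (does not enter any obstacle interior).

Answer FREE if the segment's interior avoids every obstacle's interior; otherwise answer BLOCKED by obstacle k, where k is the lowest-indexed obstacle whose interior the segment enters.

BLOCKED by obstacle 1

Obstacle 1 [(13,1) (23,1) (23,4) (13,23)]:
  edge (13,1)–(23,1): clear
  edge (23,1)–(23,4): clear
  edge (23,4)–(13,23): crosses AB
  edge (13,23)–(13,1): crosses AB
  → BLOCKED
Obstacle 2 [(1,16) (11,11) (6,23)]:
  edge (1,16)–(11,11): crosses AB
  edge (11,11)–(6,23): crosses AB
  edge (6,23)–(1,16): clear
  → BLOCKED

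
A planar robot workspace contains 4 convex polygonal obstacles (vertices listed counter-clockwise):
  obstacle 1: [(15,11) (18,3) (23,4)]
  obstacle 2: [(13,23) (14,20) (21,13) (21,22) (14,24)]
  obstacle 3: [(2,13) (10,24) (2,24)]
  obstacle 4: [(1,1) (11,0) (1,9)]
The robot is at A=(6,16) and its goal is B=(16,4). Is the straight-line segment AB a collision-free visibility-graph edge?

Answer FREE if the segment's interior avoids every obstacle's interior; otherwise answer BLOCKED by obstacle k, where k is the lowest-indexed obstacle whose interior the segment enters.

Obstacle 1 [(15,11) (18,3) (23,4)]:
  edge (15,11)–(18,3): clear
  edge (18,3)–(23,4): clear
  edge (23,4)–(15,11): clear
  midpoint (11,10) outside
  → clear
Obstacle 2 [(13,23) (14,20) (21,13) (21,22) (14,24)]:
  edge (13,23)–(14,20): clear
  edge (14,20)–(21,13): clear
  edge (21,13)–(21,22): clear
  edge (21,22)–(14,24): clear
  edge (14,24)–(13,23): clear
  midpoint (11,10) outside
  → clear
Obstacle 3 [(2,13) (10,24) (2,24)]:
  edge (2,13)–(10,24): clear
  edge (10,24)–(2,24): clear
  edge (2,24)–(2,13): clear
  midpoint (11,10) outside
  → clear
Obstacle 4 [(1,1) (11,0) (1,9)]:
  edge (1,1)–(11,0): clear
  edge (11,0)–(1,9): clear
  edge (1,9)–(1,1): clear
  midpoint (11,10) outside
  → clear

FREE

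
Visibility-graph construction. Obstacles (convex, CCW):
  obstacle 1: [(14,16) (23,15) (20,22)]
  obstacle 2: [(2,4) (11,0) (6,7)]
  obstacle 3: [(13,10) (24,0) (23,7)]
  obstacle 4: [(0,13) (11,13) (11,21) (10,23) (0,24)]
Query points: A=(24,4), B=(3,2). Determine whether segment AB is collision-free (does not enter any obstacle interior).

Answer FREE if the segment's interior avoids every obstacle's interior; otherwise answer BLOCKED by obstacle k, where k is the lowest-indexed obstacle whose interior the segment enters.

BLOCKED by obstacle 2

Obstacle 1 [(14,16) (23,15) (20,22)]:
  edge (14,16)–(23,15): clear
  edge (23,15)–(20,22): clear
  edge (20,22)–(14,16): clear
  midpoint (27/2,3) outside
  → clear
Obstacle 2 [(2,4) (11,0) (6,7)]:
  edge (2,4)–(11,0): crosses AB
  edge (11,0)–(6,7): crosses AB
  edge (6,7)–(2,4): clear
  → BLOCKED
Obstacle 3 [(13,10) (24,0) (23,7)]:
  edge (13,10)–(24,0): crosses AB
  edge (24,0)–(23,7): crosses AB
  edge (23,7)–(13,10): clear
  → BLOCKED
Obstacle 4 [(0,13) (11,13) (11,21) (10,23) (0,24)]:
  edge (0,13)–(11,13): clear
  edge (11,13)–(11,21): clear
  edge (11,21)–(10,23): clear
  edge (10,23)–(0,24): clear
  edge (0,24)–(0,13): clear
  midpoint (27/2,3) outside
  → clear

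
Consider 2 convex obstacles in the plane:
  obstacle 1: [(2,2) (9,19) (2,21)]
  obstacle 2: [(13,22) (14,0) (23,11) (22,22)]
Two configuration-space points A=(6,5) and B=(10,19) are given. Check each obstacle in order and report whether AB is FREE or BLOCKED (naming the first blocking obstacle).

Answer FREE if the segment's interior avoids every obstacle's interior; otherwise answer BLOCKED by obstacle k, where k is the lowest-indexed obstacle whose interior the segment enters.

Obstacle 1 [(2,2) (9,19) (2,21)]:
  edge (2,2)–(9,19): clear
  edge (9,19)–(2,21): clear
  edge (2,21)–(2,2): clear
  midpoint (8,12) outside
  → clear
Obstacle 2 [(13,22) (14,0) (23,11) (22,22)]:
  edge (13,22)–(14,0): clear
  edge (14,0)–(23,11): clear
  edge (23,11)–(22,22): clear
  edge (22,22)–(13,22): clear
  midpoint (8,12) outside
  → clear

FREE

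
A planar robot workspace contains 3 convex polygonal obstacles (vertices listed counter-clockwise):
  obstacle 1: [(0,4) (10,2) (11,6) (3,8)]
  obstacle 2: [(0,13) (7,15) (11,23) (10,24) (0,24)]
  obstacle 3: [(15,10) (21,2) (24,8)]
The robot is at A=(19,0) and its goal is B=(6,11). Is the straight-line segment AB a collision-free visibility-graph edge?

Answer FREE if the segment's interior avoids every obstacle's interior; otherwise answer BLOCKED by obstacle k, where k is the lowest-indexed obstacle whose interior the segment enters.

Obstacle 1 [(0,4) (10,2) (11,6) (3,8)]:
  edge (0,4)–(10,2): clear
  edge (10,2)–(11,6): clear
  edge (11,6)–(3,8): clear
  edge (3,8)–(0,4): clear
  midpoint (25/2,11/2) outside
  → clear
Obstacle 2 [(0,13) (7,15) (11,23) (10,24) (0,24)]:
  edge (0,13)–(7,15): clear
  edge (7,15)–(11,23): clear
  edge (11,23)–(10,24): clear
  edge (10,24)–(0,24): clear
  edge (0,24)–(0,13): clear
  midpoint (25/2,11/2) outside
  → clear
Obstacle 3 [(15,10) (21,2) (24,8)]:
  edge (15,10)–(21,2): clear
  edge (21,2)–(24,8): clear
  edge (24,8)–(15,10): clear
  midpoint (25/2,11/2) outside
  → clear

FREE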